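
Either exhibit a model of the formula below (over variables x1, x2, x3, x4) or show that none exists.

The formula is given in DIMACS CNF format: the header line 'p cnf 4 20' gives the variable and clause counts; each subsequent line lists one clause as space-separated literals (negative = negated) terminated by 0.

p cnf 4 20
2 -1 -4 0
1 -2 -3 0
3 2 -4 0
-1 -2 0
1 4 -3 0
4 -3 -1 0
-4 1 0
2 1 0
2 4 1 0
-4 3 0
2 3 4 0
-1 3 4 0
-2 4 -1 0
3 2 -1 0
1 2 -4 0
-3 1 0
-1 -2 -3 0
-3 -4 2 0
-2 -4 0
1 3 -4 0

x1: False, x2: True, x3: False, x4: False

Suppose x1 = False.
(¬x4) alone gives x4 = False.
(¬x3) alone gives x3 = False.
(x2) alone gives x2 = True.
Every clause now holds.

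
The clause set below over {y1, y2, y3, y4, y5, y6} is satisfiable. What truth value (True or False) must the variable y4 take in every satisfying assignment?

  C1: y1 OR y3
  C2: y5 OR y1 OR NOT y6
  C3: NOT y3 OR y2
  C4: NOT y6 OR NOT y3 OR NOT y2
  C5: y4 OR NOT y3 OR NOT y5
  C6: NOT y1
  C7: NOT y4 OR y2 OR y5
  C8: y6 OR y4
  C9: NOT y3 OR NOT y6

True

Suppose y4 = false.
Unit clause (NOT y1) forces y1 = false.
Unit clause (y3) forces y3 = true.
Unit clause (y2) forces y2 = true.
Unit clause (NOT y6) forces y6 = false.
Now (y6) is unsatisfied and unit — conflict.
So every satisfying assignment has y4 = True.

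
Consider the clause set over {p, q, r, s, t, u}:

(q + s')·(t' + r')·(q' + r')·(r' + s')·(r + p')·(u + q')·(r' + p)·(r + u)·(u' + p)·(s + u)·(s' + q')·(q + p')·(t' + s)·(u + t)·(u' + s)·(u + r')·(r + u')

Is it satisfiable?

Unsatisfiable

Try q = 1.
The clause (r') is unit, so r = 0.
The clause (p') is unit, so p = 0.
The clause (u) is unit, so u = 1.
That conflicts with the unit clause (u').
That branch fails; take q = 0 instead.
The clause (s') is unit, so s = 0.
The clause (u) is unit, so u = 1.
That conflicts with the unit clause (u').
Both values of q lead to a conflict.
No assignment satisfies every clause.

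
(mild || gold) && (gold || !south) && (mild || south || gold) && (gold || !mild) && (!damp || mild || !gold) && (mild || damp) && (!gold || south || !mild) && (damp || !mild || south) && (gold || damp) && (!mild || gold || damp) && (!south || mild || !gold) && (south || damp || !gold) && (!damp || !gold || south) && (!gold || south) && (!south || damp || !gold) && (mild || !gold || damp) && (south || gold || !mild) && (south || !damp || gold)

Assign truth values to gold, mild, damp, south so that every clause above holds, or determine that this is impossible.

Branch on mild: set mild = true.
(gold) alone gives gold = true.
(south) alone gives south = true.
(damp) alone gives damp = true.
This assignment satisfies each clause.

gold=true, mild=true, damp=true, south=true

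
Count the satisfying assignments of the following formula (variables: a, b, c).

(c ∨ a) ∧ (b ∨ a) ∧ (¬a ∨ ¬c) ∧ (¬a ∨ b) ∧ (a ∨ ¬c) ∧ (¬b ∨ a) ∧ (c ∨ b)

There are 2^3 = 8 truth assignments over (a, b, c).
Check each against the 7 clauses (columns in the order a, b, c):
  F F F  ✗ fails (c ∨ a)
  F F T  ✗ fails (b ∨ a)
  F T F  ✗ fails (c ∨ a)
  F T T  ✗ fails (a ∨ ¬c)
  T F F  ✗ fails (¬a ∨ b)
  T F T  ✗ fails (¬a ∨ ¬c)
  T T F  ✓ satisfies all
  T T T  ✗ fails (¬a ∨ ¬c)
1 of the 8 rows is a model.

1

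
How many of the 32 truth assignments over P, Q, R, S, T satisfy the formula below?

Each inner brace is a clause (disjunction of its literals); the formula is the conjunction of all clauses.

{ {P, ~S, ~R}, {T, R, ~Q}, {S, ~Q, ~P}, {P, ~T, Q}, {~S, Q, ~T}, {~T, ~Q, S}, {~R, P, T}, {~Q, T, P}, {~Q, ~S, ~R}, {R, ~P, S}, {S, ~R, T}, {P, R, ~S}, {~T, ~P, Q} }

There are 2^5 = 32 truth assignments over (P, Q, R, S, T).
Split on P. With P = 1, the clauses containing P are satisfied and ~P drops from the rest; 3 of the 2^4 = 16 assignments to the other variables satisfy what remains.
With P = 0, by the same count on the reduced clause set, 1 assignment works.
(One model: P=F, Q=F, R=F, S=F, T=F.)
Total: 3 + 1 = 4.

4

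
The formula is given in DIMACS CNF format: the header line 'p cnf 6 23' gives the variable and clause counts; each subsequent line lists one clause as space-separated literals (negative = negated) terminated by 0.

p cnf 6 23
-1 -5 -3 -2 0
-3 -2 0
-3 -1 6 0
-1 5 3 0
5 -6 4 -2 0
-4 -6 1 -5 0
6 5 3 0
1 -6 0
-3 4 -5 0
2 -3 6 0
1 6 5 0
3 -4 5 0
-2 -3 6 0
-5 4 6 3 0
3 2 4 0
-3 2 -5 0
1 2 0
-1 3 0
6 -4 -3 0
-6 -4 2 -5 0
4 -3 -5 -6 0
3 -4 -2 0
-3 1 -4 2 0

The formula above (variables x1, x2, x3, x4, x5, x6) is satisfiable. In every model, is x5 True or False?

Suppose x5 = True.
Branch on x3: set x3 = False.
(¬x1) alone gives x1 = False.
(¬x6) alone gives x6 = False.
(x4) alone gives x4 = True.
(x2) alone gives x2 = True.
Now (¬x2) is unsatisfied and unit — conflict.
That branch fails; take x3 = True instead.
(¬x2) alone gives x2 = False.
Now (x2) is unsatisfied and unit — conflict.
Both values of x3 lead to a conflict.
So every satisfying assignment has x5 = False.

False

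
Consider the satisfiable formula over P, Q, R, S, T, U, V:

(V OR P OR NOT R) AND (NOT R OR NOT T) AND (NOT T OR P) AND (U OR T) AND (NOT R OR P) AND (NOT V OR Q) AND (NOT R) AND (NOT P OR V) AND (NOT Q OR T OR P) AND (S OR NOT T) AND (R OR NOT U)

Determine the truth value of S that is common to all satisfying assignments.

Suppose S = false.
(NOT R) alone gives R = false.
(NOT T) alone gives T = false.
(U) alone gives U = true.
That conflicts with the unit clause (NOT U).
So every satisfying assignment has S = True.

True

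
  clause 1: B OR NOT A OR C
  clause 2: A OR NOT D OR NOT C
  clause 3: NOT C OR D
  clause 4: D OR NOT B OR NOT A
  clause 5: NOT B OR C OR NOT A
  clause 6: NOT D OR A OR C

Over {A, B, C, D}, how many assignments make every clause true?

There are 2^4 = 16 truth assignments over (A, B, C, D).
Split on B. With B = true, the clauses containing B are satisfied and NOT B drops from the rest; 2 of the 2^3 = 8 assignments to the other variables satisfy what remains.
With B = false, by the same count on the reduced clause set, 2 assignments work.
Total: 2 + 2 = 4.

4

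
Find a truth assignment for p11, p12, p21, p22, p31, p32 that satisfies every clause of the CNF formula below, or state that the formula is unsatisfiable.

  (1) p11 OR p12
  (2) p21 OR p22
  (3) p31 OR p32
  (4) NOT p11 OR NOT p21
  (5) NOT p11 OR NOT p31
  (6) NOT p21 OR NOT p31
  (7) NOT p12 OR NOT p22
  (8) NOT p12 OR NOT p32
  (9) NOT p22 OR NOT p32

UNSATISFIABLE

Suppose p11 = true.
(NOT p21) alone gives p21 = false.
(p22) alone gives p22 = true.
(NOT p31) alone gives p31 = false.
(p32) alone gives p32 = true.
Now (NOT p32) is unsatisfied and unit — conflict.
Backtrack on p11: now try p11 = false.
(p12) alone gives p12 = true.
(NOT p22) alone gives p22 = false.
(p21) alone gives p21 = true.
(NOT p31) alone gives p31 = false.
(p32) alone gives p32 = true.
Now (NOT p32) is unsatisfied and unit — conflict.
Both values of p11 lead to a conflict.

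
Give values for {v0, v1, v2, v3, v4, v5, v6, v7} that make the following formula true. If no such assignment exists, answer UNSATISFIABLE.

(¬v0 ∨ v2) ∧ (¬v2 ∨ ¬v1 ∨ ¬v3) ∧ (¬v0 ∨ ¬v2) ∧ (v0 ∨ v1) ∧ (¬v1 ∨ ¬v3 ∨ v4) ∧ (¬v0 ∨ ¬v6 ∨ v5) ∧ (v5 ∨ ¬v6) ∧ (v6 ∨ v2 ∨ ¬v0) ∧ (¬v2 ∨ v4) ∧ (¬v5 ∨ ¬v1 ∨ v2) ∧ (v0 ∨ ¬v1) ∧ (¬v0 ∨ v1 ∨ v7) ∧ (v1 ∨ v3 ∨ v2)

UNSATISFIABLE

Try v0 = False.
(v1) alone gives v1 = True.
But (¬v1) is also a unit clause — contradiction.
Backtrack on v0: now try v0 = True.
(v2) alone gives v2 = True.
But (¬v2) is also a unit clause — contradiction.
Neither v0 = True nor v0 = False works.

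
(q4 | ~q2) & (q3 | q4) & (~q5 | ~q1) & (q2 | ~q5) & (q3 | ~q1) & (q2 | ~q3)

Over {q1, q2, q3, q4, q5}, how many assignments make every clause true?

There are 2^5 = 32 truth assignments over (q1, q2, q3, q4, q5).
Split on q4. With q4 = 1, the clauses containing q4 are satisfied and ~q4 drops from the rest; 6 of the 2^4 = 16 assignments to the other variables satisfy what remains.
With q4 = 0, by the same count on the reduced clause set, 0 assignments work.
(One model: q1=F, q2=F, q3=F, q4=T, q5=F.)
Total: 6 + 0 = 6.

6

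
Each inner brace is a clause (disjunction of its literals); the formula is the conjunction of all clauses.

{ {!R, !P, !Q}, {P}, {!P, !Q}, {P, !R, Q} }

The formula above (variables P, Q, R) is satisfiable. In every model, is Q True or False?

False

Suppose Q = true.
Unit clause (P) forces P = true.
Now (!P) is unsatisfied and unit — conflict.
So every satisfying assignment has Q = False.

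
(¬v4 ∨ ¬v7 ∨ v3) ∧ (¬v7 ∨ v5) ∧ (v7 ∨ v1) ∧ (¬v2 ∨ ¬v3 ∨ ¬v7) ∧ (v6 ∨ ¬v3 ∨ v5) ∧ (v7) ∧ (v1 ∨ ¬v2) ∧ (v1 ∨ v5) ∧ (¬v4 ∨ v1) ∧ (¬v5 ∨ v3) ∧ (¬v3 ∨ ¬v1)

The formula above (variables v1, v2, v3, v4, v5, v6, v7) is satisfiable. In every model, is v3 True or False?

Suppose v3 = False.
Unit clause (v7) forces v7 = True.
Unit clause (¬v4) forces v4 = False.
Unit clause (v5) forces v5 = True.
That conflicts with the unit clause (¬v5).
So every satisfying assignment has v3 = True.

True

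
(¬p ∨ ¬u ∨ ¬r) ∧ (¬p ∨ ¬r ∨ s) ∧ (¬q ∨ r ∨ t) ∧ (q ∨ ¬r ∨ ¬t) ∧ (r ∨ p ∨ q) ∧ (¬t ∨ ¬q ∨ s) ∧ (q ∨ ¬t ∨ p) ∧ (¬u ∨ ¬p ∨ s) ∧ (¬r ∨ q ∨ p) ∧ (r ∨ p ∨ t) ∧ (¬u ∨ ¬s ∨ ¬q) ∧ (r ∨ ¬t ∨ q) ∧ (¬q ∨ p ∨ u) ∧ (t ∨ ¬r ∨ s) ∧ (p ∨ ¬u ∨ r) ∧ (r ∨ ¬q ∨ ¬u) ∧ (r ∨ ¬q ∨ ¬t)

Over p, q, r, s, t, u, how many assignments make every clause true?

There are 2^6 = 64 truth assignments over (p, q, r, s, t, u).
Split on t. With t = True, the clauses containing t are satisfied and ¬t drops from the rest; 1 of the 2^5 = 32 assignments to the other variables satisfy what remains.
With t = False, by the same count on the reduced clause set, 5 assignments work.
(One model: p=T, q=F, r=F, s=F, t=F, u=F.)
Total: 1 + 5 = 6.

6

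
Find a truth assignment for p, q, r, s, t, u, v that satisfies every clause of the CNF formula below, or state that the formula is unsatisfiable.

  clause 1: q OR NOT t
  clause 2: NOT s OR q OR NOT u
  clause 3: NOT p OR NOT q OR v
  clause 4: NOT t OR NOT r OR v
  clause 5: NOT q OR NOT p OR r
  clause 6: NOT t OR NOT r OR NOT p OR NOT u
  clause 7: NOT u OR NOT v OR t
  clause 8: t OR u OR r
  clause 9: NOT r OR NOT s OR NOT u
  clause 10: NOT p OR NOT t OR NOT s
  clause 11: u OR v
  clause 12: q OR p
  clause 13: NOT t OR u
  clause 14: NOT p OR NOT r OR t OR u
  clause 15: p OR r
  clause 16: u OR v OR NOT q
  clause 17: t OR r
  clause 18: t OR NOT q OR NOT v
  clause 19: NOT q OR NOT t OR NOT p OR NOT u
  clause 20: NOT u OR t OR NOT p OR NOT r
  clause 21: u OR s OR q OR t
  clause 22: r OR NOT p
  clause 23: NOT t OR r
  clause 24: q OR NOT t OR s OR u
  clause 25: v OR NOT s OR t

p: false; q: true; r: true; s: false; t: true; u: true; v: true

Case q = true:
Case p = false:
Unit clause (r) forces r = true.
Case t = true:
Unit clause (v) forces v = true.
Unit clause (u) forces u = true.
Unit clause (NOT s) forces s = false.
All clauses are satisfied.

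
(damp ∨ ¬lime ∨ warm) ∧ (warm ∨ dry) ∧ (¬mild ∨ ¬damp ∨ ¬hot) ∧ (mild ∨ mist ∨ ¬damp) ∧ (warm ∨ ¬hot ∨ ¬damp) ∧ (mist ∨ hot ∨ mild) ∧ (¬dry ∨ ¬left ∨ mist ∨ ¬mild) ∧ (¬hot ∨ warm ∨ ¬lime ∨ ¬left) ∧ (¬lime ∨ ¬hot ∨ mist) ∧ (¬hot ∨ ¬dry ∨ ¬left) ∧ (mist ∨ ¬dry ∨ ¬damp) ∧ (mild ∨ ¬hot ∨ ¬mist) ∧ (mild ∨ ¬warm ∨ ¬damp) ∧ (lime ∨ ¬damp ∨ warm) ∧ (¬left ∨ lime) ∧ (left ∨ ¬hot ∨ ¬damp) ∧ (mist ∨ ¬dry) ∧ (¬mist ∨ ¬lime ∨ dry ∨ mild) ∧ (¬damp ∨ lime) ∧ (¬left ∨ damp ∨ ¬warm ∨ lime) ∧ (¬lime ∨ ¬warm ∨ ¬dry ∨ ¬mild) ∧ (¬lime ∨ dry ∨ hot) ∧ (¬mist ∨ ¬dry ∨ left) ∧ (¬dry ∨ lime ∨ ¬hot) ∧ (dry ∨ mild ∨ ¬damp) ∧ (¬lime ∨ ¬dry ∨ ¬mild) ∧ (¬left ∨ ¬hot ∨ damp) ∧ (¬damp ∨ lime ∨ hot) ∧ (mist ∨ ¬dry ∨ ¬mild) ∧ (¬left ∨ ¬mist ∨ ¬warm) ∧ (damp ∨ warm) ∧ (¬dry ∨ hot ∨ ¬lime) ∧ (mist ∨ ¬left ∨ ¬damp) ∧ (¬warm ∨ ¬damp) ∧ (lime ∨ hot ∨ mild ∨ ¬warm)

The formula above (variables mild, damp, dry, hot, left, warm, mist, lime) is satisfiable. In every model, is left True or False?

Suppose left = True.
From the singleton clause (lime), lime = True.
Suppose damp = True.
From the singleton clause (mist), mist = True.
From the singleton clause (¬warm), warm = False.
From the singleton clause (dry), dry = True.
From the singleton clause (¬hot), hot = False.
That conflicts with the unit clause (hot).
Undo damp and try damp = False.
From the singleton clause (warm), warm = True.
From the singleton clause (¬hot), hot = False.
From the singleton clause (dry), dry = True.
That conflicts with the unit clause (¬dry).
Either choice for damp ends in contradiction.
So every satisfying assignment has left = False.

False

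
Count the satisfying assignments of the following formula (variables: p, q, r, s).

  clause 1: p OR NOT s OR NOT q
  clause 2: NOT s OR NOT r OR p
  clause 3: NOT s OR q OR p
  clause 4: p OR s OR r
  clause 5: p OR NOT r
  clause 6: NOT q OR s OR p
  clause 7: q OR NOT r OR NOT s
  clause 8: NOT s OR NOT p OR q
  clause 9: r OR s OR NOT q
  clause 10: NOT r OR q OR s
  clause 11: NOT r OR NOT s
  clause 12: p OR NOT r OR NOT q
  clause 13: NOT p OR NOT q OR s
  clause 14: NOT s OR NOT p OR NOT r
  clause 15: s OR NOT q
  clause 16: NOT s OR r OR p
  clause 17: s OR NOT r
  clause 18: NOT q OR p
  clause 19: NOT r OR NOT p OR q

2

There are 2^4 = 16 truth assignments over (p, q, r, s).
Check each against the 19 clauses (columns in the order p, q, r, s):
  F F F F  ✗ fails (p OR s OR r)
  F F F T  ✗ fails (NOT s OR q OR p)
  F F T F  ✗ fails (p OR NOT r)
  F F T T  ✗ fails (NOT s OR NOT r OR p)
  F T F F  ✗ fails (p OR s OR r)
  F T F T  ✗ fails (p OR NOT s OR NOT q)
  F T T F  ✗ fails (p OR NOT r)
  F T T T  ✗ fails (p OR NOT s OR NOT q)
  T F F F  ✓ satisfies all
  T F F T  ✗ fails (NOT s OR NOT p OR q)
  T F T F  ✗ fails (NOT r OR q OR s)
  T F T T  ✗ fails (q OR NOT r OR NOT s)
  T T F F  ✗ fails (r OR s OR NOT q)
  T T F T  ✓ satisfies all
  T T T F  ✗ fails (NOT p OR NOT q OR s)
  T T T T  ✗ fails (NOT r OR NOT s)
2 of the 16 rows are models.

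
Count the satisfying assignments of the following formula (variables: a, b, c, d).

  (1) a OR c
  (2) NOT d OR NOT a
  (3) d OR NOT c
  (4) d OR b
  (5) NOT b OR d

There are 2^4 = 16 truth assignments over (a, b, c, d).
Check each against the 5 clauses (columns in the order a, b, c, d):
  F F F F  ✗ fails (a OR c)
  F F F T  ✗ fails (a OR c)
  F F T F  ✗ fails (d OR NOT c)
  F F T T  ✓ satisfies all
  F T F F  ✗ fails (a OR c)
  F T F T  ✗ fails (a OR c)
  F T T F  ✗ fails (d OR NOT c)
  F T T T  ✓ satisfies all
  T F F F  ✗ fails (d OR b)
  T F F T  ✗ fails (NOT d OR NOT a)
  T F T F  ✗ fails (d OR NOT c)
  T F T T  ✗ fails (NOT d OR NOT a)
  T T F F  ✗ fails (NOT b OR d)
  T T F T  ✗ fails (NOT d OR NOT a)
  T T T F  ✗ fails (d OR NOT c)
  T T T T  ✗ fails (NOT d OR NOT a)
2 of the 16 rows are models.

2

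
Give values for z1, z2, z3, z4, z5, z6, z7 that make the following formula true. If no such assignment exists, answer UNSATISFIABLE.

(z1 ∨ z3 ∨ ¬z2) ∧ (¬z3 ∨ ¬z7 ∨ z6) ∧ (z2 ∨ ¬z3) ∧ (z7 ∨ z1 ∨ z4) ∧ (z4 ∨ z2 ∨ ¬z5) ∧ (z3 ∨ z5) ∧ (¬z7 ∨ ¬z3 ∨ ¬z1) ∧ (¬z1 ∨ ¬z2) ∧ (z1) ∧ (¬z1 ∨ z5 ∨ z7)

Unit clause (z1) forces z1 = True.
Unit clause (¬z2) forces z2 = False.
Unit clause (¬z3) forces z3 = False.
Unit clause (z5) forces z5 = True.
Unit clause (z4) forces z4 = True.
All clauses hold; z6, z7 can take either value.

z1 ↦ True, z2 ↦ False, z3 ↦ False, z4 ↦ True, z5 ↦ True, z6 ↦ True, z7 ↦ True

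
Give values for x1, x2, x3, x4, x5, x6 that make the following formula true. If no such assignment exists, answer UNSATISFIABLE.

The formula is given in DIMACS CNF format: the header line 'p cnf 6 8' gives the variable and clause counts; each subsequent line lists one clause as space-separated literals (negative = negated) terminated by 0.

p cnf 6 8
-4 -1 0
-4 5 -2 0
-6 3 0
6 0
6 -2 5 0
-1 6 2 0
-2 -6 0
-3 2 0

UNSATISFIABLE

The clause (x6) is unit, so x6 = True.
The clause (x3) is unit, so x3 = True.
The clause (¬x2) is unit, so x2 = False.
Now (x2) is unsatisfied and unit — conflict.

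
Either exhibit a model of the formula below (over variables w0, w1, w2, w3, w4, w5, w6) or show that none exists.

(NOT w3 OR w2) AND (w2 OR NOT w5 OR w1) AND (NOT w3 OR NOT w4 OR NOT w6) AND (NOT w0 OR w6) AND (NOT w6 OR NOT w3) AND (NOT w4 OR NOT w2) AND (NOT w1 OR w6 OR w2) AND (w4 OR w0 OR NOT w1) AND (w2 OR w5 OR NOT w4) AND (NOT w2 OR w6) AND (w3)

Unit clause (w3) forces w3 = true.
Unit clause (w2) forces w2 = true.
Unit clause (NOT w6) forces w6 = false.
Now (w6) is unsatisfied and unit — conflict.

UNSATISFIABLE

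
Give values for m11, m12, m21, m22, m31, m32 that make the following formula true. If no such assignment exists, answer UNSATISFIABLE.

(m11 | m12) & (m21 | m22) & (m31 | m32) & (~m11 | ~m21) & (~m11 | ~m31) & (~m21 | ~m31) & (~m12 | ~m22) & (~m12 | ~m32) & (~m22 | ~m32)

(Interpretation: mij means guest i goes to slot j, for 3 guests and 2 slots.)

Suppose m11 = 1.
Unit clause (~m21) forces m21 = 0.
Unit clause (m22) forces m22 = 1.
Unit clause (~m31) forces m31 = 0.
Unit clause (m32) forces m32 = 1.
Now (~m32) is unsatisfied and unit — conflict.
So m11 must be the other value — set m11 = 0.
Unit clause (m12) forces m12 = 1.
Unit clause (~m22) forces m22 = 0.
Unit clause (m21) forces m21 = 1.
Unit clause (~m31) forces m31 = 0.
Unit clause (m32) forces m32 = 1.
Now (~m32) is unsatisfied and unit — conflict.
Both values of m11 lead to a conflict.

UNSATISFIABLE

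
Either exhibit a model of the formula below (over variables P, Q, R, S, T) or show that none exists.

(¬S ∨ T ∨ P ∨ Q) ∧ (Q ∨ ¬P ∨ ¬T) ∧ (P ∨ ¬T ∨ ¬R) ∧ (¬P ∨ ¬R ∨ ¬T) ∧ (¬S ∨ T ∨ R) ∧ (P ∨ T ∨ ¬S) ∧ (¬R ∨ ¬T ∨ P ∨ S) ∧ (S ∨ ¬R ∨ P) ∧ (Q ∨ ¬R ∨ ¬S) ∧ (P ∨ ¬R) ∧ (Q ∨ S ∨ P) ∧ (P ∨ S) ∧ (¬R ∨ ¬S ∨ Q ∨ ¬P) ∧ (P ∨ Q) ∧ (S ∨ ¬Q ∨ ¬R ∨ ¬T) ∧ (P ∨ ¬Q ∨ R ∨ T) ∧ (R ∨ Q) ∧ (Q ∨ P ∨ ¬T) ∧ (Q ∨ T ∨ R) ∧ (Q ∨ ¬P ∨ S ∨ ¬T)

P: True; Q: True; R: True; S: False; T: False

Suppose P = True.
Suppose Q = True.
Suppose R = True.
Unit clause (¬T) forces T = False.
All clauses hold; S can take either value.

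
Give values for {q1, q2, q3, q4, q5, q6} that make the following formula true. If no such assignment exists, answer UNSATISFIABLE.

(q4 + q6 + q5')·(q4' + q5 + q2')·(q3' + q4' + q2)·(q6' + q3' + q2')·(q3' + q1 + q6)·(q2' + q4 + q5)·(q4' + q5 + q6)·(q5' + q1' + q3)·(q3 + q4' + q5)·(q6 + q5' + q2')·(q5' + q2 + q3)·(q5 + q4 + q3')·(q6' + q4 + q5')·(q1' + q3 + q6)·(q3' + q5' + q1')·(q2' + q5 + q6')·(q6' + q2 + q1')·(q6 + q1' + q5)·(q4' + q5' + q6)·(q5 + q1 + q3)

Suppose q4 = 1.
Suppose q5 = 1.
From the singleton clause (q6), q6 = 1.
Suppose q3 = 0.
From the singleton clause (q1'), q1 = 0.
From the singleton clause (q2), q2 = 1.
This assignment satisfies each clause.

q1: 0; q2: 1; q3: 0; q4: 1; q5: 1; q6: 1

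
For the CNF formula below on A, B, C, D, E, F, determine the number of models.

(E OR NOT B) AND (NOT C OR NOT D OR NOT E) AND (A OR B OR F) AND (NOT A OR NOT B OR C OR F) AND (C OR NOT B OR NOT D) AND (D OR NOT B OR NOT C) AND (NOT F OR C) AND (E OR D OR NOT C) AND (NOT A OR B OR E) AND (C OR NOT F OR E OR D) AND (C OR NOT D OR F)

6

There are 2^6 = 64 truth assignments over (A, B, C, D, E, F).
Split on E. With E = true, the clauses containing E are satisfied and NOT E drops from the rest; 5 of the 2^5 = 32 assignments to the other variables satisfy what remains.
With E = false, by the same count on the reduced clause set, 1 assignment works.
(One model: A=F, B=F, C=T, D=F, E=T, F=T.)
Total: 5 + 1 = 6.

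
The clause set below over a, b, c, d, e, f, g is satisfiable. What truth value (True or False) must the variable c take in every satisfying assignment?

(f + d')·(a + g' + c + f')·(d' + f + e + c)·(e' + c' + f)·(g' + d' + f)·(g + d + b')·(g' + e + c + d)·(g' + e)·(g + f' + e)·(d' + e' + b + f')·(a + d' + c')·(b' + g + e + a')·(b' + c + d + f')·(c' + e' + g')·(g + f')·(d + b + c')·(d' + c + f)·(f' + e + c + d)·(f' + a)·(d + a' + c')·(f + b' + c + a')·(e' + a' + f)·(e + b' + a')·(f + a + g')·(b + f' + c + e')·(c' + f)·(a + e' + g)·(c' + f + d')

False

Suppose c = 1.
(f) alone gives f = 1.
(g) alone gives g = 1.
(e) alone gives e = 1.
Now (e') is unsatisfied and unit — conflict.
So every satisfying assignment has c = False.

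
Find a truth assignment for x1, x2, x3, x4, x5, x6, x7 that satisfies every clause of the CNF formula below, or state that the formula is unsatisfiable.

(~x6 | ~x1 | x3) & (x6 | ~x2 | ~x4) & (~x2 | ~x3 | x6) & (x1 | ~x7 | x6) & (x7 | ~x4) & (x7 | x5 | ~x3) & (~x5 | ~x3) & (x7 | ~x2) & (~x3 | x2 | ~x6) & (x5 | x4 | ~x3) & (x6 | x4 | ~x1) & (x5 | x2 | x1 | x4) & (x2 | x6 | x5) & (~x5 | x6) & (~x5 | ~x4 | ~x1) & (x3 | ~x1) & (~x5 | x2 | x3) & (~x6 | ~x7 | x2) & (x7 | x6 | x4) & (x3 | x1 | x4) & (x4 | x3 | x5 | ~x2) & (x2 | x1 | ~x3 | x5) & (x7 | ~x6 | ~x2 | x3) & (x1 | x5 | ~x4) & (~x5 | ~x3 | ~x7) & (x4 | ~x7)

x1: 0,  x2: 1,  x3: 0,  x4: 1,  x5: 1,  x6: 1,  x7: 1

Suppose x7 = 1.
The clause (x4) is unit, so x4 = 1.
Suppose x6 = 1.
The clause (x2) is unit, so x2 = 1.
Suppose x1 = 0.
The clause (x5) is unit, so x5 = 1.
The clause (~x3) is unit, so x3 = 0.
All clauses are satisfied.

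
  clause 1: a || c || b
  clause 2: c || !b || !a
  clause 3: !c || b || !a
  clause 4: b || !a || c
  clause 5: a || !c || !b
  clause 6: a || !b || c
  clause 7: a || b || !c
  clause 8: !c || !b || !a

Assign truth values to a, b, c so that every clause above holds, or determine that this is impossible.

UNSATISFIABLE

Case a = true:
Case c = true:
Unit clause (b) forces b = true.
But (!b) is also a unit clause — contradiction.
That branch fails; take c = false instead.
Unit clause (!b) forces b = false.
But (b) is also a unit clause — contradiction.
Either choice for c ends in contradiction.
That branch fails; take a = false instead.
Case c = true:
Unit clause (!b) forces b = false.
But (b) is also a unit clause — contradiction.
That branch fails; take c = false instead.
Unit clause (b) forces b = true.
But (!b) is also a unit clause — contradiction.
Either choice for c ends in contradiction.
Either choice for a ends in contradiction.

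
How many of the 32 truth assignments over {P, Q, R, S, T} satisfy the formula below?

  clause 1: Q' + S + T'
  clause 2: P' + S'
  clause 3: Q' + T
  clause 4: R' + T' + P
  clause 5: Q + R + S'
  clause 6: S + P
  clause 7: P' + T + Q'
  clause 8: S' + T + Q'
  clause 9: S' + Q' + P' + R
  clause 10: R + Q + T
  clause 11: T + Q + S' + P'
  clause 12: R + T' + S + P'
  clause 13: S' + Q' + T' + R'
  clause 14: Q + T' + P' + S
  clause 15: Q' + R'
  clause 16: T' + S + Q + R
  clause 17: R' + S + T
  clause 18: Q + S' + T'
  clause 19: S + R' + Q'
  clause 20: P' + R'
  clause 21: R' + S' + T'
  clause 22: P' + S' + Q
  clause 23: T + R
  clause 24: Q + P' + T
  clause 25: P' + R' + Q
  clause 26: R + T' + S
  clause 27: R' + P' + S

There are 2^5 = 32 truth assignments over (P, Q, R, S, T).
Split on P. With P = 1, the clauses containing P are satisfied and P' drops from the rest; 0 of the 2^4 = 16 assignments to the other variables satisfy what remains.
With P = 0, by the same count on the reduced clause set, 2 assignments work.
(One model: P=F, Q=F, R=T, S=T, T=F.)
Total: 0 + 2 = 2.

2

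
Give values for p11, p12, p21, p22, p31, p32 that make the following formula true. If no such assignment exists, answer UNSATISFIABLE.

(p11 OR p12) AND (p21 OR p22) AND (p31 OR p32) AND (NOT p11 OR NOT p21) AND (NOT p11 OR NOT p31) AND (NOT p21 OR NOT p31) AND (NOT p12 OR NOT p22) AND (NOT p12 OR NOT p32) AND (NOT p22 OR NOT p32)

Branch on p11: set p11 = true.
(NOT p21) alone gives p21 = false.
(p22) alone gives p22 = true.
(NOT p31) alone gives p31 = false.
(p32) alone gives p32 = true.
That conflicts with the unit clause (NOT p32).
That branch fails; take p11 = false instead.
(p12) alone gives p12 = true.
(NOT p22) alone gives p22 = false.
(p21) alone gives p21 = true.
(NOT p31) alone gives p31 = false.
(p32) alone gives p32 = true.
That conflicts with the unit clause (NOT p32).
Either choice for p11 ends in contradiction.

UNSATISFIABLE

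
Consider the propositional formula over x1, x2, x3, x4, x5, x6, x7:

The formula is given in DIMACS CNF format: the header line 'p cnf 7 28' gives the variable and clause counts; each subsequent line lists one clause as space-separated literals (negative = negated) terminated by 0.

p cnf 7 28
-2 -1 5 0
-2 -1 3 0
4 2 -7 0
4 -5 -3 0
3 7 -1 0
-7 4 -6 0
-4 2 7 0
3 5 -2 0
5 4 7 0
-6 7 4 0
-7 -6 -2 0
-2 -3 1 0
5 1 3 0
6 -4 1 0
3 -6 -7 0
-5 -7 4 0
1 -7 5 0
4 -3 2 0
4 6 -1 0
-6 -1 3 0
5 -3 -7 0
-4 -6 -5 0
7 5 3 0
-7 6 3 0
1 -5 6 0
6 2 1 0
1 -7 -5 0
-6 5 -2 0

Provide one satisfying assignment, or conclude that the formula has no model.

x1 ↦ True,  x2 ↦ True,  x3 ↦ True,  x4 ↦ True,  x5 ↦ True,  x6 ↦ False,  x7 ↦ False

Try x2 = True.
Try x1 = True.
From the singleton clause (x5), x5 = True.
From the singleton clause (x3), x3 = True.
From the singleton clause (x4), x4 = True.
From the singleton clause (¬x6), x6 = False.
No clause remains; x7 is free.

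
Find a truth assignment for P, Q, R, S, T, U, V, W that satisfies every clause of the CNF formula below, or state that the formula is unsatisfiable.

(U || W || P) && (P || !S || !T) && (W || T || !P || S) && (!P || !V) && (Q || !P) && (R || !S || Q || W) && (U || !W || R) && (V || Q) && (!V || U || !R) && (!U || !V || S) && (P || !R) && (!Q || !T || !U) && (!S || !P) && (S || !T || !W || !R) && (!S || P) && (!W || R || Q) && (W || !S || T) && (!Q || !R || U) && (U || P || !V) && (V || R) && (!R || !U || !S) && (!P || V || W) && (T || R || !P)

P=true,  Q=true,  R=true,  S=false,  T=false,  U=true,  V=false,  W=true

Suppose P = true.
(!V) alone gives V = false.
(Q) alone gives Q = true.
(!S) alone gives S = false.
(R) alone gives R = true.
(U) alone gives U = true.
(!T) alone gives T = false.
(W) alone gives W = true.
This assignment satisfies each clause.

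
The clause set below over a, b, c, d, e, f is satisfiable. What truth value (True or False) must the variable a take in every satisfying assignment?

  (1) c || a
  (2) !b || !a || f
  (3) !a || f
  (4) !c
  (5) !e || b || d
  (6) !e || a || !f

Suppose a = false.
From the singleton clause (c), c = true.
But (!c) is also a unit clause — contradiction.
So every satisfying assignment has a = True.

True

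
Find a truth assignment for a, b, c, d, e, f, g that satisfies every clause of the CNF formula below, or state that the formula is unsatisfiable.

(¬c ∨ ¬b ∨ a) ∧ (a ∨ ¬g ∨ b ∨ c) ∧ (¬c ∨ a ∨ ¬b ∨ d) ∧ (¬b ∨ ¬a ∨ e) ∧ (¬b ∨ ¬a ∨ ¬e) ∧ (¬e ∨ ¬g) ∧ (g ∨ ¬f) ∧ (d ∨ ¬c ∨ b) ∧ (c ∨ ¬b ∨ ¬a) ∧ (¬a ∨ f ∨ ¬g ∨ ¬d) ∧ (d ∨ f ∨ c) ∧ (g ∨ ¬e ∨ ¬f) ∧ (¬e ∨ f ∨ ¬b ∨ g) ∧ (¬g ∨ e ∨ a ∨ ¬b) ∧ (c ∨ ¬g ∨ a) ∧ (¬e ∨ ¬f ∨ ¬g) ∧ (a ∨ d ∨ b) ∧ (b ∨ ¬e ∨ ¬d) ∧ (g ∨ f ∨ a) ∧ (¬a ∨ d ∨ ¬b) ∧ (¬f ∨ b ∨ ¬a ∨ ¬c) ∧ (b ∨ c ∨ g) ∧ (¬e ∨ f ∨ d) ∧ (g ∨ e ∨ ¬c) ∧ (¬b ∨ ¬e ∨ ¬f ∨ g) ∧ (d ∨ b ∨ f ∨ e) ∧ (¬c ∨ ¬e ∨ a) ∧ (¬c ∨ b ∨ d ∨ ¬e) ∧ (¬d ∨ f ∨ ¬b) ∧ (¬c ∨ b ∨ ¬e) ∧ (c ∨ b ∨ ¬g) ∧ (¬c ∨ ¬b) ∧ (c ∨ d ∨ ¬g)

Branch on e: set e = False.
Branch on b: set b = False.
Branch on g: set g = True.
The clause (c) is unit, so c = True.
The clause (d) is unit, so d = True.
Branch on a: set a = False.
No clause remains; f is free.

a: False; b: False; c: True; d: True; e: False; f: False; g: True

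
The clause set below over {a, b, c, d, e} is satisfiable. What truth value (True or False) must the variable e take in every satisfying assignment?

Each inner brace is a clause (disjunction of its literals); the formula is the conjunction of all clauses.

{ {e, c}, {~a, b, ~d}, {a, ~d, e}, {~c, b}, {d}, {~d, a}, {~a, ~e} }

Suppose e = 1.
From the singleton clause (d), d = 1.
From the singleton clause (a), a = 1.
That conflicts with the unit clause (~a).
So every satisfying assignment has e = False.

False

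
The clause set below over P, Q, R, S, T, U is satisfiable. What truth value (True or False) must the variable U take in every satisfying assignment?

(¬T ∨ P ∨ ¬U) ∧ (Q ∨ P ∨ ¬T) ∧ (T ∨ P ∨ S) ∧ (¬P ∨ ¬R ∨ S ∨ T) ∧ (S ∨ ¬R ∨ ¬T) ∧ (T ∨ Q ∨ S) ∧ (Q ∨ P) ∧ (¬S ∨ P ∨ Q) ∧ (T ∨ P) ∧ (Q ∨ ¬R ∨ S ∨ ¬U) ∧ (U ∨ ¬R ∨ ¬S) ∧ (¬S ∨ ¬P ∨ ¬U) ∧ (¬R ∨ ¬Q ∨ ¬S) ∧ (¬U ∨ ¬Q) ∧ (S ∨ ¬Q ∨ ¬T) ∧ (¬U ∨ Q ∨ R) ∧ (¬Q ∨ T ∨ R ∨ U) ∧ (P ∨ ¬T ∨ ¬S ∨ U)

False

Suppose U = True.
The clause (¬Q) is unit, so Q = False.
The clause (P) is unit, so P = True.
The clause (¬S) is unit, so S = False.
The clause (T) is unit, so T = True.
The clause (¬R) is unit, so R = False.
Now (R) is unsatisfied and unit — conflict.
So every satisfying assignment has U = False.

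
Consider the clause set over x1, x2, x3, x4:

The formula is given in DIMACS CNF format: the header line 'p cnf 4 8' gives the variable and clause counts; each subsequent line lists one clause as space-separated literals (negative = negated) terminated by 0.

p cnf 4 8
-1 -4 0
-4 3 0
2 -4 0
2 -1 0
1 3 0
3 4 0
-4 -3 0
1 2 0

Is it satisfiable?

Satisfiable

Suppose x1 = False.
(x3) alone gives x3 = True.
(¬x4) alone gives x4 = False.
(x2) alone gives x2 = True.
Every clause now holds.
A satisfying assignment: x1=False; x2=True; x3=True; x4=False.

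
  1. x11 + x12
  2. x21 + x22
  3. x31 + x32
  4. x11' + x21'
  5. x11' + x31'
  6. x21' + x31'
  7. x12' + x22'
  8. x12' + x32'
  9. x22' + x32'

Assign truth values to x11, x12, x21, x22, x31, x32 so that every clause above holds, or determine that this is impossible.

UNSATISFIABLE

Branch on x11: set x11 = 1.
The clause (x21') is unit, so x21 = 0.
The clause (x22) is unit, so x22 = 1.
The clause (x31') is unit, so x31 = 0.
The clause (x32) is unit, so x32 = 1.
That conflicts with the unit clause (x32').
That branch fails; take x11 = 0 instead.
The clause (x12) is unit, so x12 = 1.
The clause (x22') is unit, so x22 = 0.
The clause (x21) is unit, so x21 = 1.
The clause (x31') is unit, so x31 = 0.
The clause (x32) is unit, so x32 = 1.
That conflicts with the unit clause (x32').
Either choice for x11 ends in contradiction.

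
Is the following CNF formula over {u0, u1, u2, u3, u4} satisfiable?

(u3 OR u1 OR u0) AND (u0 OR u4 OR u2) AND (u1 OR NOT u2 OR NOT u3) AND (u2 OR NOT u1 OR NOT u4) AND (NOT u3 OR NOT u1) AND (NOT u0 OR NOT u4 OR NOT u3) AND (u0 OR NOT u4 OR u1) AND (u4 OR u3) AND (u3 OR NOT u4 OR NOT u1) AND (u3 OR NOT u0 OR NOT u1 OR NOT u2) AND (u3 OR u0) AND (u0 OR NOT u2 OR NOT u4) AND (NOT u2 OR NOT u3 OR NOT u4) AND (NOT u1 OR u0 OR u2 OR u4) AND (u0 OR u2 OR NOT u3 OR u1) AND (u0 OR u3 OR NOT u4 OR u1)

Satisfiable

Suppose u3 = true.
(NOT u1) alone gives u1 = false.
(NOT u2) alone gives u2 = false.
(u0) alone gives u0 = true.
(NOT u4) alone gives u4 = false.
Every clause now holds.
A satisfying assignment: u0=true; u1=false; u2=false; u3=true; u4=false.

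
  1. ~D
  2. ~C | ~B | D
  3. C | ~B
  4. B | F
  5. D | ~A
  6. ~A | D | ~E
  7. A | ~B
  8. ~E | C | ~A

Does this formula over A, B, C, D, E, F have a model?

(~D) alone gives D = 0.
(~A) alone gives A = 0.
(~B) alone gives B = 0.
(F) alone gives F = 1.
All clauses hold; C, E can take either value.
A satisfying assignment: A=0; B=0; C=0; D=0; E=1; F=1.

Yes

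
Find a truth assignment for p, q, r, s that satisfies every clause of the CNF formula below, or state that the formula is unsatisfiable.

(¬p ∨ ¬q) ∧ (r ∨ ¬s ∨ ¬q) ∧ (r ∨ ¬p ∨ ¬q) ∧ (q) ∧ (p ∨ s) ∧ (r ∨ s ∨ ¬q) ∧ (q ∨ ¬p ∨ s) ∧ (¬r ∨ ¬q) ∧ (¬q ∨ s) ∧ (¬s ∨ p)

(q) alone gives q = True.
(¬p) alone gives p = False.
(s) alone gives s = True.
But (¬s) is also a unit clause — contradiction.

UNSATISFIABLE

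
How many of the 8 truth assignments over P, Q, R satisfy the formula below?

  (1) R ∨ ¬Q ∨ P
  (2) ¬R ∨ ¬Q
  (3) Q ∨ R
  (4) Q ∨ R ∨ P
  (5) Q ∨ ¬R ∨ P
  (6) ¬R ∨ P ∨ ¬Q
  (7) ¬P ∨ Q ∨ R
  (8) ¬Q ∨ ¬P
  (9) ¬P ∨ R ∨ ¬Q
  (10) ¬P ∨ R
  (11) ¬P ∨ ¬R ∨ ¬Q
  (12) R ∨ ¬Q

There are 2^3 = 8 truth assignments over (P, Q, R).
Check each against the 12 clauses (columns in the order P, Q, R):
  F F F  ✗ fails (Q ∨ R)
  F F T  ✗ fails (Q ∨ ¬R ∨ P)
  F T F  ✗ fails (R ∨ ¬Q ∨ P)
  F T T  ✗ fails (¬R ∨ ¬Q)
  T F F  ✗ fails (Q ∨ R)
  T F T  ✓ satisfies all
  T T F  ✗ fails (¬Q ∨ ¬P)
  T T T  ✗ fails (¬R ∨ ¬Q)
1 of the 8 rows is a model.

1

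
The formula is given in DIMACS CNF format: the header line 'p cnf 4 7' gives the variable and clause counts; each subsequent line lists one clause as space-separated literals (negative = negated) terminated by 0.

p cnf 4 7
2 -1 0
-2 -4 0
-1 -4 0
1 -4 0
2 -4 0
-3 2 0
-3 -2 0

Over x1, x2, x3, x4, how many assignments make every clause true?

3

There are 2^4 = 16 truth assignments over (x1, x2, x3, x4).
Split on x4. With x4 = True, the clauses containing x4 are satisfied and ¬x4 drops from the rest; 0 of the 2^3 = 8 assignments to the other variables satisfy what remains.
With x4 = False, by the same count on the reduced clause set, 3 assignments work.
Total: 0 + 3 = 3.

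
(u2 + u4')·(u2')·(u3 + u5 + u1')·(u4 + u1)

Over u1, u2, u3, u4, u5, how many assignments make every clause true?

There are 2^5 = 32 truth assignments over (u1, u2, u3, u4, u5).
Split on u1. With u1 = 1, the clauses containing u1 are satisfied and u1' drops from the rest; 3 of the 2^4 = 16 assignments to the other variables satisfy what remains.
With u1 = 0, by the same count on the reduced clause set, 0 assignments work.
(One model: u1=T, u2=F, u3=F, u4=F, u5=T.)
Total: 3 + 0 = 3.

3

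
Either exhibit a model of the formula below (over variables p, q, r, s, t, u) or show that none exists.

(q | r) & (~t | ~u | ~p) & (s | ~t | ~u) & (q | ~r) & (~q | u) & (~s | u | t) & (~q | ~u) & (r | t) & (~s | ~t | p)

Branch on q: set q = 1.
From the singleton clause (u), u = 1.
But (~u) is also a unit clause — contradiction.
So q must be the other value — set q = 0.
From the singleton clause (r), r = 1.
But (~r) is also a unit clause — contradiction.
Neither q = 1 nor q = 0 works.

UNSATISFIABLE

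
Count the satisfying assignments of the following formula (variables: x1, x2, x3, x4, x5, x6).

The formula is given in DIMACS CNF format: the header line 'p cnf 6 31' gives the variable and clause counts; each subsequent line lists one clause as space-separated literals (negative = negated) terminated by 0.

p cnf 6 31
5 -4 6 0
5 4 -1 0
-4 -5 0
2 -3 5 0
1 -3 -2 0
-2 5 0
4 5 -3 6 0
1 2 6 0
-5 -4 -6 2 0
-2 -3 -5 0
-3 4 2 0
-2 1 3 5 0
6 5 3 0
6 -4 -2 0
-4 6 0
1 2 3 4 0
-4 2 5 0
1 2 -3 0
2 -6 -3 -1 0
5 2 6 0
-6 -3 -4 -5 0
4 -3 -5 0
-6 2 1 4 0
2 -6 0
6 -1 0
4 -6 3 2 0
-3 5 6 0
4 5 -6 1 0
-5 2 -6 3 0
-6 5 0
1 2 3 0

There are 2^6 = 64 truth assignments over (x1, x2, x3, x4, x5, x6).
Split on x1. With x1 = True, the clauses containing x1 are satisfied and ¬x1 drops from the rest; 1 of the 2^5 = 32 assignments to the other variables satisfy what remains.
With x1 = False, by the same count on the reduced clause set, 2 assignments work.
(One model: x1=F, x2=T, x3=F, x4=F, x5=T, x6=F.)
Total: 1 + 2 = 3.

3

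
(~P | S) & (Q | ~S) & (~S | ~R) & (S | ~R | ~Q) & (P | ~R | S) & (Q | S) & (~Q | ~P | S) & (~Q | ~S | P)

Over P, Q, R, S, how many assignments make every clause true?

There are 2^4 = 16 truth assignments over (P, Q, R, S).
Check each against the 8 clauses (columns in the order P, Q, R, S):
  F F F F  ✗ fails (Q | S)
  F F F T  ✗ fails (Q | ~S)
  F F T F  ✗ fails (P | ~R | S)
  F F T T  ✗ fails (Q | ~S)
  F T F F  ✓ satisfies all
  F T F T  ✗ fails (~Q | ~S | P)
  F T T F  ✗ fails (S | ~R | ~Q)
  F T T T  ✗ fails (~S | ~R)
  T F F F  ✗ fails (~P | S)
  T F F T  ✗ fails (Q | ~S)
  T F T F  ✗ fails (~P | S)
  T F T T  ✗ fails (Q | ~S)
  T T F F  ✗ fails (~P | S)
  T T F T  ✓ satisfies all
  T T T F  ✗ fails (~P | S)
  T T T T  ✗ fails (~S | ~R)
2 of the 16 rows are models.

2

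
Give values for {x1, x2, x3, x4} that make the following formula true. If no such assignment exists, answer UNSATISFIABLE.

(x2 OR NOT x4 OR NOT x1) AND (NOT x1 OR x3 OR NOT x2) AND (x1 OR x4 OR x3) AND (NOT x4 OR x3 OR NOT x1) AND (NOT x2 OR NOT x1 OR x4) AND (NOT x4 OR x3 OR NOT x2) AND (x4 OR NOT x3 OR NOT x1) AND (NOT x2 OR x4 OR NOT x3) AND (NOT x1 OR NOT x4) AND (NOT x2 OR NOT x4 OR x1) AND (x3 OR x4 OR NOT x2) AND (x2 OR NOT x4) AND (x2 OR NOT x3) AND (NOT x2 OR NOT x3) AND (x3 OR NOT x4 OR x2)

Case x1 = true:
Unit clause (NOT x4) forces x4 = false.
Unit clause (NOT x2) forces x2 = false.
Unit clause (NOT x3) forces x3 = false.
This assignment satisfies each clause.

x1: true, x2: false, x3: false, x4: false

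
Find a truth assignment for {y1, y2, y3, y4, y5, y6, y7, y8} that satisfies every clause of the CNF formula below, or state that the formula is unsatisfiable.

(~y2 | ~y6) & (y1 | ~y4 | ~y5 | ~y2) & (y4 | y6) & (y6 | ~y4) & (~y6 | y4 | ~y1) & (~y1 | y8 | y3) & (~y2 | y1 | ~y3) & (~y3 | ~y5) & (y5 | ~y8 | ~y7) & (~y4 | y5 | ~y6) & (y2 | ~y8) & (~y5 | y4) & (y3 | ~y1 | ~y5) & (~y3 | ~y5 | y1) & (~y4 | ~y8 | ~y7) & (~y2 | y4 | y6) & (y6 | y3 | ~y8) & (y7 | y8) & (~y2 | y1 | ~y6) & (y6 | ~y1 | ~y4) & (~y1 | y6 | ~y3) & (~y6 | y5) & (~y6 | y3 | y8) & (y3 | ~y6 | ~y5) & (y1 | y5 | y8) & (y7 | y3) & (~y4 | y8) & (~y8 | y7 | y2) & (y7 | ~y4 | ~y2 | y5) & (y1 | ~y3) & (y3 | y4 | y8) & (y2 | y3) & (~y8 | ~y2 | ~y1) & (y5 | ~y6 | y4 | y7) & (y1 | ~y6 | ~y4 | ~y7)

UNSATISFIABLE

Case y2 = 0:
From the singleton clause (~y8), y8 = 0.
From the singleton clause (y7), y7 = 1.
From the singleton clause (~y4), y4 = 0.
From the singleton clause (y6), y6 = 1.
From the singleton clause (~y1), y1 = 0.
From the singleton clause (~y5), y5 = 0.
Now (y5) is unsatisfied and unit — conflict.
Undo y2 and try y2 = 1.
From the singleton clause (~y6), y6 = 0.
From the singleton clause (y4), y4 = 1.
Now (~y4) is unsatisfied and unit — conflict.
Both values of y2 lead to a conflict.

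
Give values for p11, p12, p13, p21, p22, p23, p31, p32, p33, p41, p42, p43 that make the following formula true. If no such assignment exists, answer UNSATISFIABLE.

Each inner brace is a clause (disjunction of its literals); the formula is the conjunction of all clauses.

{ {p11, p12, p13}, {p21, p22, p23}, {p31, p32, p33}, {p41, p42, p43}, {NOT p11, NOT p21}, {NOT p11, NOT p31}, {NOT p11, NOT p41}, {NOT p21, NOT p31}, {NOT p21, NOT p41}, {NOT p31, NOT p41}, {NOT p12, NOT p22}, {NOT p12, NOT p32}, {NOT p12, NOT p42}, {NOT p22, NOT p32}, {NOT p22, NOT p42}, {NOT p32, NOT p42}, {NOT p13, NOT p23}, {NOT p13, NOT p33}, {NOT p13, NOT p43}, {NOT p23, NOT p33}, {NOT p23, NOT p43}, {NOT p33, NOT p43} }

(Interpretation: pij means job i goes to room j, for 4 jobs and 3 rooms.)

UNSATISFIABLE

Suppose p11 = false.
Suppose p12 = true.
Unit clause (NOT p22) forces p22 = false.
Unit clause (NOT p32) forces p32 = false.
Unit clause (NOT p42) forces p42 = false.
Suppose p21 = true.
Unit clause (NOT p31) forces p31 = false.
Unit clause (p33) forces p33 = true.
Unit clause (NOT p41) forces p41 = false.
Unit clause (p43) forces p43 = true.
Now (NOT p43) is unsatisfied and unit — conflict.
Backtrack on p21: now try p21 = false.
Unit clause (p23) forces p23 = true.
Unit clause (NOT p13) forces p13 = false.
Unit clause (NOT p33) forces p33 = false.
Unit clause (p31) forces p31 = true.
Unit clause (NOT p41) forces p41 = false.
Unit clause (p43) forces p43 = true.
Now (NOT p43) is unsatisfied and unit — conflict.
Both values of p21 lead to a conflict.
Backtrack on p12: now try p12 = false.
Unit clause (p13) forces p13 = true.
Unit clause (NOT p23) forces p23 = false.
Unit clause (NOT p33) forces p33 = false.
Unit clause (NOT p43) forces p43 = false.
Suppose p21 = true.
Unit clause (NOT p31) forces p31 = false.
Unit clause (p32) forces p32 = true.
Unit clause (NOT p41) forces p41 = false.
Unit clause (p42) forces p42 = true.
Now (NOT p42) is unsatisfied and unit — conflict.
Backtrack on p21: now try p21 = false.
Unit clause (p22) forces p22 = true.
Unit clause (NOT p32) forces p32 = false.
Unit clause (p31) forces p31 = true.
Unit clause (NOT p41) forces p41 = false.
Unit clause (p42) forces p42 = true.
Now (NOT p42) is unsatisfied and unit — conflict.
Both values of p21 lead to a conflict.
Both values of p12 lead to a conflict.
Backtrack on p11: now try p11 = true.
Unit clause (NOT p21) forces p21 = false.
Unit clause (NOT p31) forces p31 = false.
Unit clause (NOT p41) forces p41 = false.
Suppose p22 = true.
Unit clause (NOT p12) forces p12 = false.
Unit clause (NOT p32) forces p32 = false.
Unit clause (p33) forces p33 = true.
Unit clause (NOT p42) forces p42 = false.
Unit clause (p43) forces p43 = true.
Now (NOT p43) is unsatisfied and unit — conflict.
Backtrack on p22: now try p22 = false.
Unit clause (p23) forces p23 = true.
Unit clause (NOT p13) forces p13 = false.
Unit clause (NOT p33) forces p33 = false.
Unit clause (p32) forces p32 = true.
Unit clause (NOT p12) forces p12 = false.
Unit clause (NOT p42) forces p42 = false.
Unit clause (p43) forces p43 = true.
Now (NOT p43) is unsatisfied and unit — conflict.
Both values of p22 lead to a conflict.
Both values of p11 lead to a conflict.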